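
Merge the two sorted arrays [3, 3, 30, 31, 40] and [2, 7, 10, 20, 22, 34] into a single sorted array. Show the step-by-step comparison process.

Merging process:

Compare 3 vs 2: take 2 from right. Merged: [2]
Compare 3 vs 7: take 3 from left. Merged: [2, 3]
Compare 3 vs 7: take 3 from left. Merged: [2, 3, 3]
Compare 30 vs 7: take 7 from right. Merged: [2, 3, 3, 7]
Compare 30 vs 10: take 10 from right. Merged: [2, 3, 3, 7, 10]
Compare 30 vs 20: take 20 from right. Merged: [2, 3, 3, 7, 10, 20]
Compare 30 vs 22: take 22 from right. Merged: [2, 3, 3, 7, 10, 20, 22]
Compare 30 vs 34: take 30 from left. Merged: [2, 3, 3, 7, 10, 20, 22, 30]
Compare 31 vs 34: take 31 from left. Merged: [2, 3, 3, 7, 10, 20, 22, 30, 31]
Compare 40 vs 34: take 34 from right. Merged: [2, 3, 3, 7, 10, 20, 22, 30, 31, 34]
Append remaining from left: [40]. Merged: [2, 3, 3, 7, 10, 20, 22, 30, 31, 34, 40]

Final merged array: [2, 3, 3, 7, 10, 20, 22, 30, 31, 34, 40]
Total comparisons: 10

The merged array is [2, 3, 3, 7, 10, 20, 22, 30, 31, 34, 40], requiring 10 comparisons. The merge step runs in O(n) time where n is the total number of elements.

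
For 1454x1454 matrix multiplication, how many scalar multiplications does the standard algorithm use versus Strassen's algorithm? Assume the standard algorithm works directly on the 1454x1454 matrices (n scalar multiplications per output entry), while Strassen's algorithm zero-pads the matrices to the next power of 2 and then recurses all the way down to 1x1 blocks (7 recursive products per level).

Matrix multiplication for 1454x1454 matrices:

Strassen's algorithm requires power-of-2 dimensions. Pad 1454x1454 to 2048x2048 (next power of 2).

Standard algorithm: 1454^3 = 3073924664 multiplications
Strassen's algorithm: 7^(log2(2048)) = 7^11 = 1977326743 multiplications
Savings: 3073924664 - 1977326743 = 1096597921 multiplications

Standard: 3073924664 multiplications (1454^3). Strassen: 1977326743 multiplications (7^11, after padding to 2048x2048). Strassen reduces 8 recursive multiplications to 7 at each level.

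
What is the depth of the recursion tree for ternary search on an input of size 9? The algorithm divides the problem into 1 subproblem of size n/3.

For divide and conquer with division factor 3:

Problem sizes at each level:
Level 0: 9
Level 1: 3
Level 2: 1

The root is level 0 and the size-1 base case is level 2 (the tree spans levels 0 through 2, i.e. 3 levels counting the root), so the depth is the number of divisions: log_3(9) = 2

The recursion tree depth is log_3(9) = 2. At each level, the problem size is divided by 3, so it takes 2 divisions to reduce to a base case of size 1. The algorithm makes 1 recursive call at each level.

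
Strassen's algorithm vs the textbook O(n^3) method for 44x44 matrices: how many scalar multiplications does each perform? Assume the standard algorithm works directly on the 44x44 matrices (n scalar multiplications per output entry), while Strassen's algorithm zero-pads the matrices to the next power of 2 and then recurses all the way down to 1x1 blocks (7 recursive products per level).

Matrix multiplication for 44x44 matrices:

Strassen's algorithm requires power-of-2 dimensions. Pad 44x44 to 64x64 (next power of 2).

Standard algorithm: 44^3 = 85184 multiplications
Strassen's algorithm: 7^(log2(64)) = 7^6 = 117649 multiplications
Difference: 85184 - 117649 = -32465 (Strassen uses MORE here due to padding overhead — for small or just-over-power-of-2 n, padding can outweigh the per-level savings)

Standard: 85184 multiplications (44^3). Strassen: 117649 multiplications (7^6, after padding to 64x64). Strassen reduces 8 recursive multiplications to 7 at each level.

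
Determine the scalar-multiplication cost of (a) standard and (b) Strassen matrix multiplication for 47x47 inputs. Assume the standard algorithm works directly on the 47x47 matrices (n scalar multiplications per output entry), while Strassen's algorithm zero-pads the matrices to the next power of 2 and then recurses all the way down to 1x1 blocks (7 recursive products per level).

Matrix multiplication for 47x47 matrices:

Strassen's algorithm requires power-of-2 dimensions. Pad 47x47 to 64x64 (next power of 2).

Standard algorithm: 47^3 = 103823 multiplications
Strassen's algorithm: 7^(log2(64)) = 7^6 = 117649 multiplications
Difference: 103823 - 117649 = -13826 (Strassen uses MORE here due to padding overhead — for small or just-over-power-of-2 n, padding can outweigh the per-level savings)

Standard: 103823 multiplications (47^3). Strassen: 117649 multiplications (7^6, after padding to 64x64). Strassen reduces 8 recursive multiplications to 7 at each level.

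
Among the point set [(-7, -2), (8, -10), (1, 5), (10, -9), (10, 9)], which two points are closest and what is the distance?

Computing all pairwise distances among 5 points:

d((-7, -2), (8, -10)) = 17.0
d((-7, -2), (1, 5)) = 10.6301
d((-7, -2), (10, -9)) = 18.3848
d((-7, -2), (10, 9)) = 20.2485
d((8, -10), (1, 5)) = 16.5529
d((8, -10), (10, -9)) = 2.2361 <-- minimum
d((8, -10), (10, 9)) = 19.105
d((1, 5), (10, -9)) = 16.6433
d((1, 5), (10, 9)) = 9.8489
d((10, -9), (10, 9)) = 18.0

Closest pair: (8, -10) and (10, -9) with distance 2.2361

The closest pair is (8, -10) and (10, -9) with Euclidean distance 2.2361. For 5 points, brute-force pairwise comparison is shown above. For large n, the divide-and-conquer algorithm (sort by x, recurse on halves, check the dividing strip) achieves O(n log n).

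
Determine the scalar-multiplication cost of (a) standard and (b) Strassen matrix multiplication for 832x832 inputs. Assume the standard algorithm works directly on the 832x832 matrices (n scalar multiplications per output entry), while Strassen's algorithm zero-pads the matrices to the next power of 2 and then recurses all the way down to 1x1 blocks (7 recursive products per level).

Matrix multiplication for 832x832 matrices:

Strassen's algorithm requires power-of-2 dimensions. Pad 832x832 to 1024x1024 (next power of 2).

Standard algorithm: 832^3 = 575930368 multiplications
Strassen's algorithm: 7^(log2(1024)) = 7^10 = 282475249 multiplications
Savings: 575930368 - 282475249 = 293455119 multiplications

Standard: 575930368 multiplications (832^3). Strassen: 282475249 multiplications (7^10, after padding to 1024x1024). Strassen reduces 8 recursive multiplications to 7 at each level.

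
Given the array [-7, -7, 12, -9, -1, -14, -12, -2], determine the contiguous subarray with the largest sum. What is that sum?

Using Kadane's algorithm on [-7, -7, 12, -9, -1, -14, -12, -2]:

Scanning through the array:
Position 1 (value -7): max_ending_here = -7, max_so_far = -7
Position 2 (value 12): max_ending_here = 12, max_so_far = 12
Position 3 (value -9): max_ending_here = 3, max_so_far = 12
Position 4 (value -1): max_ending_here = 2, max_so_far = 12
Position 5 (value -14): max_ending_here = -12, max_so_far = 12
Position 6 (value -12): max_ending_here = -12, max_so_far = 12
Position 7 (value -2): max_ending_here = -2, max_so_far = 12

Maximum subarray: [12]
Maximum sum: 12

The maximum subarray is [12] with sum 12. This subarray runs from index 2 to index 2.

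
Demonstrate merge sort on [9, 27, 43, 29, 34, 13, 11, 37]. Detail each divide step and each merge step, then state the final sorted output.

Merge sort trace:

Split: [9, 27, 43, 29, 34, 13, 11, 37] -> [9, 27, 43, 29] and [34, 13, 11, 37]
  Split: [9, 27, 43, 29] -> [9, 27] and [43, 29]
    Split: [9, 27] -> [9] and [27]
    Merge: [9] + [27] -> [9, 27]
    Split: [43, 29] -> [43] and [29]
    Merge: [43] + [29] -> [29, 43]
  Merge: [9, 27] + [29, 43] -> [9, 27, 29, 43]
  Split: [34, 13, 11, 37] -> [34, 13] and [11, 37]
    Split: [34, 13] -> [34] and [13]
    Merge: [34] + [13] -> [13, 34]
    Split: [11, 37] -> [11] and [37]
    Merge: [11] + [37] -> [11, 37]
  Merge: [13, 34] + [11, 37] -> [11, 13, 34, 37]
Merge: [9, 27, 29, 43] + [11, 13, 34, 37] -> [9, 11, 13, 27, 29, 34, 37, 43]

Final sorted array: [9, 11, 13, 27, 29, 34, 37, 43]

The merge sort proceeds by recursively splitting the array and merging sorted halves.
After all merges, the sorted array is [9, 11, 13, 27, 29, 34, 37, 43].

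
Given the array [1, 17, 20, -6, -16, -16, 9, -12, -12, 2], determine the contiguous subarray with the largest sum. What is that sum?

Using Kadane's algorithm on [1, 17, 20, -6, -16, -16, 9, -12, -12, 2]:

Scanning through the array:
Position 1 (value 17): max_ending_here = 18, max_so_far = 18
Position 2 (value 20): max_ending_here = 38, max_so_far = 38
Position 3 (value -6): max_ending_here = 32, max_so_far = 38
Position 4 (value -16): max_ending_here = 16, max_so_far = 38
Position 5 (value -16): max_ending_here = 0, max_so_far = 38
Position 6 (value 9): max_ending_here = 9, max_so_far = 38
Position 7 (value -12): max_ending_here = -3, max_so_far = 38
Position 8 (value -12): max_ending_here = -12, max_so_far = 38
Position 9 (value 2): max_ending_here = 2, max_so_far = 38

Maximum subarray: [1, 17, 20]
Maximum sum: 38

The maximum subarray is [1, 17, 20] with sum 38. This subarray runs from index 0 to index 2.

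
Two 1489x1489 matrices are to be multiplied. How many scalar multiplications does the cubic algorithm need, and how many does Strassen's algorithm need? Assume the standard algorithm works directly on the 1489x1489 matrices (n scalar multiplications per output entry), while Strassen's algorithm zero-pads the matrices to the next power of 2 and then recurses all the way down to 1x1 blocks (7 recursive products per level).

Matrix multiplication for 1489x1489 matrices:

Strassen's algorithm requires power-of-2 dimensions. Pad 1489x1489 to 2048x2048 (next power of 2).

Standard algorithm: 1489^3 = 3301293169 multiplications
Strassen's algorithm: 7^(log2(2048)) = 7^11 = 1977326743 multiplications
Savings: 3301293169 - 1977326743 = 1323966426 multiplications

Standard: 3301293169 multiplications (1489^3). Strassen: 1977326743 multiplications (7^11, after padding to 2048x2048). Strassen reduces 8 recursive multiplications to 7 at each level.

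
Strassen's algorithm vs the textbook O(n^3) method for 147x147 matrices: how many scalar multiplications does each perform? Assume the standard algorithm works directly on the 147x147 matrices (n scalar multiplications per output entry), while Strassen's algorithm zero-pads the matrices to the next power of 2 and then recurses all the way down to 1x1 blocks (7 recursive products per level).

Matrix multiplication for 147x147 matrices:

Strassen's algorithm requires power-of-2 dimensions. Pad 147x147 to 256x256 (next power of 2).

Standard algorithm: 147^3 = 3176523 multiplications
Strassen's algorithm: 7^(log2(256)) = 7^8 = 5764801 multiplications
Difference: 3176523 - 5764801 = -2588278 (Strassen uses MORE here due to padding overhead — for small or just-over-power-of-2 n, padding can outweigh the per-level savings)

Standard: 3176523 multiplications (147^3). Strassen: 5764801 multiplications (7^8, after padding to 256x256). Strassen reduces 8 recursive multiplications to 7 at each level.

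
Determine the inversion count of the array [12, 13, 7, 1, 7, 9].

Finding inversions in [12, 13, 7, 1, 7, 9]:

(0, 2): arr[0]=12 > arr[2]=7
(0, 3): arr[0]=12 > arr[3]=1
(0, 4): arr[0]=12 > arr[4]=7
(0, 5): arr[0]=12 > arr[5]=9
(1, 2): arr[1]=13 > arr[2]=7
(1, 3): arr[1]=13 > arr[3]=1
(1, 4): arr[1]=13 > arr[4]=7
(1, 5): arr[1]=13 > arr[5]=9
(2, 3): arr[2]=7 > arr[3]=1

Total inversions: 9

The array has 9 inversion(s): (0,2), (0,3), (0,4), (0,5), (1,2), (1,3), (1,4), (1,5), (2,3). Each pair (i,j) satisfies i < j and arr[i] > arr[j].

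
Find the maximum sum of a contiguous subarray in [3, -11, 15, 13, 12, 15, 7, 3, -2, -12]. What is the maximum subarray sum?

Using Kadane's algorithm on [3, -11, 15, 13, 12, 15, 7, 3, -2, -12]:

Scanning through the array:
Position 1 (value -11): max_ending_here = -8, max_so_far = 3
Position 2 (value 15): max_ending_here = 15, max_so_far = 15
Position 3 (value 13): max_ending_here = 28, max_so_far = 28
Position 4 (value 12): max_ending_here = 40, max_so_far = 40
Position 5 (value 15): max_ending_here = 55, max_so_far = 55
Position 6 (value 7): max_ending_here = 62, max_so_far = 62
Position 7 (value 3): max_ending_here = 65, max_so_far = 65
Position 8 (value -2): max_ending_here = 63, max_so_far = 65
Position 9 (value -12): max_ending_here = 51, max_so_far = 65

Maximum subarray: [15, 13, 12, 15, 7, 3]
Maximum sum: 65

The maximum subarray is [15, 13, 12, 15, 7, 3] with sum 65. This subarray runs from index 2 to index 7.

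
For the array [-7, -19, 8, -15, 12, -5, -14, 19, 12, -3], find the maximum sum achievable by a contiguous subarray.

Using Kadane's algorithm on [-7, -19, 8, -15, 12, -5, -14, 19, 12, -3]:

Scanning through the array:
Position 1 (value -19): max_ending_here = -19, max_so_far = -7
Position 2 (value 8): max_ending_here = 8, max_so_far = 8
Position 3 (value -15): max_ending_here = -7, max_so_far = 8
Position 4 (value 12): max_ending_here = 12, max_so_far = 12
Position 5 (value -5): max_ending_here = 7, max_so_far = 12
Position 6 (value -14): max_ending_here = -7, max_so_far = 12
Position 7 (value 19): max_ending_here = 19, max_so_far = 19
Position 8 (value 12): max_ending_here = 31, max_so_far = 31
Position 9 (value -3): max_ending_here = 28, max_so_far = 31

Maximum subarray: [19, 12]
Maximum sum: 31

The maximum subarray is [19, 12] with sum 31. This subarray runs from index 7 to index 8.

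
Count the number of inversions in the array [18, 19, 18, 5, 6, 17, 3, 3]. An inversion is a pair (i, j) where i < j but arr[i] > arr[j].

Finding inversions in [18, 19, 18, 5, 6, 17, 3, 3]:

(0, 3): arr[0]=18 > arr[3]=5
(0, 4): arr[0]=18 > arr[4]=6
(0, 5): arr[0]=18 > arr[5]=17
(0, 6): arr[0]=18 > arr[6]=3
(0, 7): arr[0]=18 > arr[7]=3
(1, 2): arr[1]=19 > arr[2]=18
(1, 3): arr[1]=19 > arr[3]=5
(1, 4): arr[1]=19 > arr[4]=6
(1, 5): arr[1]=19 > arr[5]=17
(1, 6): arr[1]=19 > arr[6]=3
(1, 7): arr[1]=19 > arr[7]=3
(2, 3): arr[2]=18 > arr[3]=5
(2, 4): arr[2]=18 > arr[4]=6
(2, 5): arr[2]=18 > arr[5]=17
(2, 6): arr[2]=18 > arr[6]=3
(2, 7): arr[2]=18 > arr[7]=3
(3, 6): arr[3]=5 > arr[6]=3
(3, 7): arr[3]=5 > arr[7]=3
(4, 6): arr[4]=6 > arr[6]=3
(4, 7): arr[4]=6 > arr[7]=3
(5, 6): arr[5]=17 > arr[6]=3
(5, 7): arr[5]=17 > arr[7]=3

Total inversions: 22

The array has 22 inversion(s): (0,3), (0,4), (0,5), (0,6), (0,7), (1,2), (1,3), (1,4), (1,5), (1,6), (1,7), (2,3), (2,4), (2,5), (2,6), (2,7), (3,6), (3,7), (4,6), (4,7), (5,6), (5,7). Each pair (i,j) satisfies i < j and arr[i] > arr[j].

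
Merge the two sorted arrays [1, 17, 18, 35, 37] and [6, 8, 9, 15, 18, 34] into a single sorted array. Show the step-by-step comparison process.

Merging process:

Compare 1 vs 6: take 1 from left. Merged: [1]
Compare 17 vs 6: take 6 from right. Merged: [1, 6]
Compare 17 vs 8: take 8 from right. Merged: [1, 6, 8]
Compare 17 vs 9: take 9 from right. Merged: [1, 6, 8, 9]
Compare 17 vs 15: take 15 from right. Merged: [1, 6, 8, 9, 15]
Compare 17 vs 18: take 17 from left. Merged: [1, 6, 8, 9, 15, 17]
Compare 18 vs 18: take 18 from left. Merged: [1, 6, 8, 9, 15, 17, 18]
Compare 35 vs 18: take 18 from right. Merged: [1, 6, 8, 9, 15, 17, 18, 18]
Compare 35 vs 34: take 34 from right. Merged: [1, 6, 8, 9, 15, 17, 18, 18, 34]
Append remaining from left: [35, 37]. Merged: [1, 6, 8, 9, 15, 17, 18, 18, 34, 35, 37]

Final merged array: [1, 6, 8, 9, 15, 17, 18, 18, 34, 35, 37]
Total comparisons: 9

The merged array is [1, 6, 8, 9, 15, 17, 18, 18, 34, 35, 37], requiring 9 comparisons. The merge step runs in O(n) time where n is the total number of elements.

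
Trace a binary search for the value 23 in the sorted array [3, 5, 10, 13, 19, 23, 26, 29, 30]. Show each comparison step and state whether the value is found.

Binary search for 23 in [3, 5, 10, 13, 19, 23, 26, 29, 30]:

lo=0, hi=8, mid=4, arr[mid]=19 -> 19 < 23, search right half
lo=5, hi=8, mid=6, arr[mid]=26 -> 26 > 23, search left half
lo=5, hi=5, mid=5, arr[mid]=23 -> Found target at index 5!

Binary search finds 23 at index 5 after 3 comparisons. The search repeatedly halves the search space by comparing with the middle element.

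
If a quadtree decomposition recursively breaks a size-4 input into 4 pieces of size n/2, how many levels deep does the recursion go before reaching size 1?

For divide and conquer with division factor 2:

Problem sizes at each level:
Level 0: 4
Level 1: 2
Level 2: 1

The root is level 0 and the size-1 base case is level 2 (the tree spans levels 0 through 2, i.e. 3 levels counting the root), so the depth is the number of divisions: log_2(4) = 2

The recursion tree depth is log_2(4) = 2. At each level, the problem size is divided by 2, so it takes 2 divisions to reduce to a base case of size 1. The algorithm makes 4 recursive calls at each level.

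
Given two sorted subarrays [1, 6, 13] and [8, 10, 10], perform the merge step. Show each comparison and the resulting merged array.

Merging process:

Compare 1 vs 8: take 1 from left. Merged: [1]
Compare 6 vs 8: take 6 from left. Merged: [1, 6]
Compare 13 vs 8: take 8 from right. Merged: [1, 6, 8]
Compare 13 vs 10: take 10 from right. Merged: [1, 6, 8, 10]
Compare 13 vs 10: take 10 from right. Merged: [1, 6, 8, 10, 10]
Append remaining from left: [13]. Merged: [1, 6, 8, 10, 10, 13]

Final merged array: [1, 6, 8, 10, 10, 13]
Total comparisons: 5

The merged array is [1, 6, 8, 10, 10, 13], requiring 5 comparisons. The merge step runs in O(n) time where n is the total number of elements.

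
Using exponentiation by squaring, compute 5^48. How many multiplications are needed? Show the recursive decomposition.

Computing 5^48 by squaring (build up from 5^1; each line after the first costs one multiplication):

5^1 = 5
5^2 = (5^1)^2 = 5^2 = 25
5^3 = 5 * 5^2 = 5 * 25 = 125
5^6 = (5^3)^2 = 125^2 = 15625
5^12 = (5^6)^2 = 15625^2 = 244140625
5^24 = (5^12)^2 = 244140625^2 = 59604644775390625
5^48 = (5^24)^2 = 59604644775390625^2 = 3552713678800500929355621337890625

Result: 3552713678800500929355621337890625
Multiplications needed: 6 (6 lines after 5^1)

5^48 = 3552713678800500929355621337890625. Using exponentiation by squaring, this requires 6 multiplications. The key idea: if the exponent is even, square the half-power; if odd, multiply by the base once.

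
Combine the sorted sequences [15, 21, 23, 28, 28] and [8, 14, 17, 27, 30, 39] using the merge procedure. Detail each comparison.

Merging process:

Compare 15 vs 8: take 8 from right. Merged: [8]
Compare 15 vs 14: take 14 from right. Merged: [8, 14]
Compare 15 vs 17: take 15 from left. Merged: [8, 14, 15]
Compare 21 vs 17: take 17 from right. Merged: [8, 14, 15, 17]
Compare 21 vs 27: take 21 from left. Merged: [8, 14, 15, 17, 21]
Compare 23 vs 27: take 23 from left. Merged: [8, 14, 15, 17, 21, 23]
Compare 28 vs 27: take 27 from right. Merged: [8, 14, 15, 17, 21, 23, 27]
Compare 28 vs 30: take 28 from left. Merged: [8, 14, 15, 17, 21, 23, 27, 28]
Compare 28 vs 30: take 28 from left. Merged: [8, 14, 15, 17, 21, 23, 27, 28, 28]
Append remaining from right: [30, 39]. Merged: [8, 14, 15, 17, 21, 23, 27, 28, 28, 30, 39]

Final merged array: [8, 14, 15, 17, 21, 23, 27, 28, 28, 30, 39]
Total comparisons: 9

The merged array is [8, 14, 15, 17, 21, 23, 27, 28, 28, 30, 39], requiring 9 comparisons. The merge step runs in O(n) time where n is the total number of elements.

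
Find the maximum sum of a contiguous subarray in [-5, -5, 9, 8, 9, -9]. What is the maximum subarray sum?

Using Kadane's algorithm on [-5, -5, 9, 8, 9, -9]:

Scanning through the array:
Position 1 (value -5): max_ending_here = -5, max_so_far = -5
Position 2 (value 9): max_ending_here = 9, max_so_far = 9
Position 3 (value 8): max_ending_here = 17, max_so_far = 17
Position 4 (value 9): max_ending_here = 26, max_so_far = 26
Position 5 (value -9): max_ending_here = 17, max_so_far = 26

Maximum subarray: [9, 8, 9]
Maximum sum: 26

The maximum subarray is [9, 8, 9] with sum 26. This subarray runs from index 2 to index 4.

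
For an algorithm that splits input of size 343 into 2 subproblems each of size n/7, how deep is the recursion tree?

For divide and conquer with division factor 7:

Problem sizes at each level:
Level 0: 343
Level 1: 49
Level 2: 7
Level 3: 1

The root is level 0 and the size-1 base case is level 3 (the tree spans levels 0 through 3, i.e. 4 levels counting the root), so the depth is the number of divisions: log_7(343) = 3

The recursion tree depth is log_7(343) = 3. At each level, the problem size is divided by 7, so it takes 3 divisions to reduce to a base case of size 1. The algorithm makes 2 recursive calls at each level.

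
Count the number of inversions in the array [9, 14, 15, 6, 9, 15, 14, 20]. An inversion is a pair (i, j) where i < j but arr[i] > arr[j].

Finding inversions in [9, 14, 15, 6, 9, 15, 14, 20]:

(0, 3): arr[0]=9 > arr[3]=6
(1, 3): arr[1]=14 > arr[3]=6
(1, 4): arr[1]=14 > arr[4]=9
(2, 3): arr[2]=15 > arr[3]=6
(2, 4): arr[2]=15 > arr[4]=9
(2, 6): arr[2]=15 > arr[6]=14
(5, 6): arr[5]=15 > arr[6]=14

Total inversions: 7

The array has 7 inversion(s): (0,3), (1,3), (1,4), (2,3), (2,4), (2,6), (5,6). Each pair (i,j) satisfies i < j and arr[i] > arr[j].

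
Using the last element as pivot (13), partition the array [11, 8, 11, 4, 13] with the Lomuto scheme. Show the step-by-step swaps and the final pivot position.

Lomuto partition with pivot = 13:

Initial array: [11, 8, 11, 4, 13]

arr[0]=11 <= 13: swap with position 0, array becomes [11, 8, 11, 4, 13]
arr[1]=8 <= 13: swap with position 1, array becomes [11, 8, 11, 4, 13]
arr[2]=11 <= 13: swap with position 2, array becomes [11, 8, 11, 4, 13]
arr[3]=4 <= 13: swap with position 3, array becomes [11, 8, 11, 4, 13]

Place pivot at position 4: [11, 8, 11, 4, 13]
Pivot position: 4

After partitioning with pivot 13, the array becomes [11, 8, 11, 4, 13]. The pivot is placed at index 4. All elements to the left of the pivot are <= 13, and all elements to the right are > 13.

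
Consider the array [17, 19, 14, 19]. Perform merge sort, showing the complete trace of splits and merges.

Merge sort trace:

Split: [17, 19, 14, 19] -> [17, 19] and [14, 19]
  Split: [17, 19] -> [17] and [19]
  Merge: [17] + [19] -> [17, 19]
  Split: [14, 19] -> [14] and [19]
  Merge: [14] + [19] -> [14, 19]
Merge: [17, 19] + [14, 19] -> [14, 17, 19, 19]

Final sorted array: [14, 17, 19, 19]

The merge sort proceeds by recursively splitting the array and merging sorted halves.
After all merges, the sorted array is [14, 17, 19, 19].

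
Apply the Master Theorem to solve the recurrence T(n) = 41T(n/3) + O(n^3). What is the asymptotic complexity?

Master Theorem for T(n) = 41T(n/3) + O(n^3):

a = 41, b = 3, c = 3
log_b(a) = log_3(41) = 3.3802

Case 1: c = 3 < log_3(41) = 3.3802
T(n) = O(n^(log_3 41))

For T(n) = 41T(n/3) + O(n^3): log_3(41) = 3.3802. This is Case 1 of the Master Theorem (c < log_b(a), work dominated by leaves), giving O(n^(log_3 41)).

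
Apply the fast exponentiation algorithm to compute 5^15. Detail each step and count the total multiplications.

Computing 5^15 by squaring (build up from 5^1; each line after the first costs one multiplication):

5^1 = 5
5^2 = (5^1)^2 = 5^2 = 25
5^3 = 5 * 5^2 = 5 * 25 = 125
5^6 = (5^3)^2 = 125^2 = 15625
5^7 = 5 * 5^6 = 5 * 15625 = 78125
5^14 = (5^7)^2 = 78125^2 = 6103515625
5^15 = 5 * 5^14 = 5 * 6103515625 = 30517578125

Result: 30517578125
Multiplications needed: 6 (6 lines after 5^1)

5^15 = 30517578125. Using exponentiation by squaring, this requires 6 multiplications. The key idea: if the exponent is even, square the half-power; if odd, multiply by the base once.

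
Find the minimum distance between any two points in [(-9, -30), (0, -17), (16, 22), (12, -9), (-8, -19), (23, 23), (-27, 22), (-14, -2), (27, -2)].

Computing all pairwise distances among 9 points:

d((-9, -30), (0, -17)) = 15.8114
d((-9, -30), (16, 22)) = 57.6975
d((-9, -30), (12, -9)) = 29.6985
d((-9, -30), (-8, -19)) = 11.0454
d((-9, -30), (23, 23)) = 61.9112
d((-9, -30), (-27, 22)) = 55.0273
d((-9, -30), (-14, -2)) = 28.4429
d((-9, -30), (27, -2)) = 45.607
d((0, -17), (16, 22)) = 42.1545
d((0, -17), (12, -9)) = 14.4222
d((0, -17), (-8, -19)) = 8.2462
d((0, -17), (23, 23)) = 46.1411
d((0, -17), (-27, 22)) = 47.4342
d((0, -17), (-14, -2)) = 20.5183
d((0, -17), (27, -2)) = 30.8869
d((16, 22), (12, -9)) = 31.257
d((16, 22), (-8, -19)) = 47.5079
d((16, 22), (23, 23)) = 7.0711 <-- minimum
d((16, 22), (-27, 22)) = 43.0
d((16, 22), (-14, -2)) = 38.4187
d((16, 22), (27, -2)) = 26.4008
d((12, -9), (-8, -19)) = 22.3607
d((12, -9), (23, 23)) = 33.8378
d((12, -9), (-27, 22)) = 49.8197
d((12, -9), (-14, -2)) = 26.9258
d((12, -9), (27, -2)) = 16.5529
d((-8, -19), (23, 23)) = 52.2015
d((-8, -19), (-27, 22)) = 45.1885
d((-8, -19), (-14, -2)) = 18.0278
d((-8, -19), (27, -2)) = 38.9102
d((23, 23), (-27, 22)) = 50.01
d((23, 23), (-14, -2)) = 44.6542
d((23, 23), (27, -2)) = 25.318
d((-27, 22), (-14, -2)) = 27.2947
d((-27, 22), (27, -2)) = 59.0931
d((-14, -2), (27, -2)) = 41.0

Closest pair: (16, 22) and (23, 23) with distance 7.0711

The closest pair is (16, 22) and (23, 23) with Euclidean distance 7.0711. For 9 points, brute-force pairwise comparison is shown above. For large n, the divide-and-conquer algorithm (sort by x, recurse on halves, check the dividing strip) achieves O(n log n).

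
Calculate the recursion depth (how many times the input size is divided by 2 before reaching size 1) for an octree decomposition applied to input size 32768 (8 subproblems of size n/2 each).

For divide and conquer with division factor 2:

Problem sizes at each level:
Level 0: 32768
Level 1: 16384
Level 2: 8192
Level 3: 4096
Level 4: 2048
Level 5: 1024
Level 6: 512
Level 7: 256
Level 8: 128
Level 9: 64
Level 10: 32
Level 11: 16
Level 12: 8
Level 13: 4
Level 14: 2
Level 15: 1

The root is level 0 and the size-1 base case is level 15 (the tree spans levels 0 through 15, i.e. 16 levels counting the root), so the depth is the number of divisions: log_2(32768) = 15

The recursion tree depth is log_2(32768) = 15. At each level, the problem size is divided by 2, so it takes 15 divisions to reduce to a base case of size 1. The algorithm makes 8 recursive calls at each level.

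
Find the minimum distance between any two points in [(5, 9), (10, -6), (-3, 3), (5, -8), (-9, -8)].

Computing all pairwise distances among 5 points:

d((5, 9), (10, -6)) = 15.8114
d((5, 9), (-3, 3)) = 10.0
d((5, 9), (5, -8)) = 17.0
d((5, 9), (-9, -8)) = 22.0227
d((10, -6), (-3, 3)) = 15.8114
d((10, -6), (5, -8)) = 5.3852 <-- minimum
d((10, -6), (-9, -8)) = 19.105
d((-3, 3), (5, -8)) = 13.6015
d((-3, 3), (-9, -8)) = 12.53
d((5, -8), (-9, -8)) = 14.0

Closest pair: (10, -6) and (5, -8) with distance 5.3852

The closest pair is (10, -6) and (5, -8) with Euclidean distance 5.3852. For 5 points, brute-force pairwise comparison is shown above. For large n, the divide-and-conquer algorithm (sort by x, recurse on halves, check the dividing strip) achieves O(n log n).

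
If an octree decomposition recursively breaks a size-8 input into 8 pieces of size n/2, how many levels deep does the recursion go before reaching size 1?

For divide and conquer with division factor 2:

Problem sizes at each level:
Level 0: 8
Level 1: 4
Level 2: 2
Level 3: 1

The root is level 0 and the size-1 base case is level 3 (the tree spans levels 0 through 3, i.e. 4 levels counting the root), so the depth is the number of divisions: log_2(8) = 3

The recursion tree depth is log_2(8) = 3. At each level, the problem size is divided by 2, so it takes 3 divisions to reduce to a base case of size 1. The algorithm makes 8 recursive calls at each level.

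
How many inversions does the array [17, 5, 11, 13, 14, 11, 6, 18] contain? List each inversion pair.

Finding inversions in [17, 5, 11, 13, 14, 11, 6, 18]:

(0, 1): arr[0]=17 > arr[1]=5
(0, 2): arr[0]=17 > arr[2]=11
(0, 3): arr[0]=17 > arr[3]=13
(0, 4): arr[0]=17 > arr[4]=14
(0, 5): arr[0]=17 > arr[5]=11
(0, 6): arr[0]=17 > arr[6]=6
(2, 6): arr[2]=11 > arr[6]=6
(3, 5): arr[3]=13 > arr[5]=11
(3, 6): arr[3]=13 > arr[6]=6
(4, 5): arr[4]=14 > arr[5]=11
(4, 6): arr[4]=14 > arr[6]=6
(5, 6): arr[5]=11 > arr[6]=6

Total inversions: 12

The array has 12 inversion(s): (0,1), (0,2), (0,3), (0,4), (0,5), (0,6), (2,6), (3,5), (3,6), (4,5), (4,6), (5,6). Each pair (i,j) satisfies i < j and arr[i] > arr[j].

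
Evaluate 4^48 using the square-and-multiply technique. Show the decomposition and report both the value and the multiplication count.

Computing 4^48 by squaring (build up from 4^1; each line after the first costs one multiplication):

4^1 = 4
4^2 = (4^1)^2 = 4^2 = 16
4^3 = 4 * 4^2 = 4 * 16 = 64
4^6 = (4^3)^2 = 64^2 = 4096
4^12 = (4^6)^2 = 4096^2 = 16777216
4^24 = (4^12)^2 = 16777216^2 = 281474976710656
4^48 = (4^24)^2 = 281474976710656^2 = 79228162514264337593543950336

Result: 79228162514264337593543950336
Multiplications needed: 6 (6 lines after 4^1)

4^48 = 79228162514264337593543950336. Using exponentiation by squaring, this requires 6 multiplications. The key idea: if the exponent is even, square the half-power; if odd, multiply by the base once.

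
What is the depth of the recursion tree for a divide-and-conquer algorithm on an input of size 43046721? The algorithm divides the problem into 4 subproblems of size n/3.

For divide and conquer with division factor 3:

Problem sizes at each level:
Level 0: 43046721
Level 1: 14348907
Level 2: 4782969
Level 3: 1594323
Level 4: 531441
Level 5: 177147
Level 6: 59049
Level 7: 19683
Level 8: 6561
Level 9: 2187
Level 10: 729
Level 11: 243
Level 12: 81
Level 13: 27
Level 14: 9
Level 15: 3
Level 16: 1

The root is level 0 and the size-1 base case is level 16 (the tree spans levels 0 through 16, i.e. 17 levels counting the root), so the depth is the number of divisions: log_3(43046721) = 16

The recursion tree depth is log_3(43046721) = 16. At each level, the problem size is divided by 3, so it takes 16 divisions to reduce to a base case of size 1. The algorithm makes 4 recursive calls at each level.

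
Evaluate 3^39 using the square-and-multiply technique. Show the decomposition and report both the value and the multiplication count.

Computing 3^39 by squaring (build up from 3^1; each line after the first costs one multiplication):

3^1 = 3
3^2 = (3^1)^2 = 3^2 = 9
3^4 = (3^2)^2 = 9^2 = 81
3^8 = (3^4)^2 = 81^2 = 6561
3^9 = 3 * 3^8 = 3 * 6561 = 19683
3^18 = (3^9)^2 = 19683^2 = 387420489
3^19 = 3 * 3^18 = 3 * 387420489 = 1162261467
3^38 = (3^19)^2 = 1162261467^2 = 1350851717672992089
3^39 = 3 * 3^38 = 3 * 1350851717672992089 = 4052555153018976267

Result: 4052555153018976267
Multiplications needed: 8 (8 lines after 3^1)

3^39 = 4052555153018976267. Using exponentiation by squaring, this requires 8 multiplications. The key idea: if the exponent is even, square the half-power; if odd, multiply by the base once.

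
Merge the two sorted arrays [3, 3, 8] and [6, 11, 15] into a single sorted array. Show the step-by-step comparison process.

Merging process:

Compare 3 vs 6: take 3 from left. Merged: [3]
Compare 3 vs 6: take 3 from left. Merged: [3, 3]
Compare 8 vs 6: take 6 from right. Merged: [3, 3, 6]
Compare 8 vs 11: take 8 from left. Merged: [3, 3, 6, 8]
Append remaining from right: [11, 15]. Merged: [3, 3, 6, 8, 11, 15]

Final merged array: [3, 3, 6, 8, 11, 15]
Total comparisons: 4

The merged array is [3, 3, 6, 8, 11, 15], requiring 4 comparisons. The merge step runs in O(n) time where n is the total number of elements.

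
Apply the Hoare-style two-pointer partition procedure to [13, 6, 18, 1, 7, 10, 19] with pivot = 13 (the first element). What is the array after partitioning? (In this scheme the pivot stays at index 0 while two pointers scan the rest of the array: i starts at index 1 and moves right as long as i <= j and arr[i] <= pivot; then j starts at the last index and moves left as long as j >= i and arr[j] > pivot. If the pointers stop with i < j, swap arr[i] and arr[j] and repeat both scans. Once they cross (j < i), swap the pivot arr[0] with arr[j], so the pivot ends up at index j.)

Hoare-style two-pointer partition with pivot = 13:

Initial array: [13, 6, 18, 1, 7, 10, 19]

Pointers start at i = 1, j = 6.
i stops at index 2 (arr[2]=18 > 13), j stops at index 5 (arr[5]=10 <= 13): swap arr[2] and arr[5], array becomes [13, 6, 10, 1, 7, 18, 19]
i ends at 5, j ends at 4: the pointers have crossed (j < i), so scanning stops.

Swap pivot arr[0] with arr[4] to place pivot at position 4: [7, 6, 10, 1, 13, 18, 19]
Pivot position: 4

After partitioning with pivot 13, the array becomes [7, 6, 10, 1, 13, 18, 19]. The pivot is placed at index 4. All elements to the left of the pivot are <= 13, and all elements to the right are > 13.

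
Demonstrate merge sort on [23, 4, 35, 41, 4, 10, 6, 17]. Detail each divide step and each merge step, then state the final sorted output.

Merge sort trace:

Split: [23, 4, 35, 41, 4, 10, 6, 17] -> [23, 4, 35, 41] and [4, 10, 6, 17]
  Split: [23, 4, 35, 41] -> [23, 4] and [35, 41]
    Split: [23, 4] -> [23] and [4]
    Merge: [23] + [4] -> [4, 23]
    Split: [35, 41] -> [35] and [41]
    Merge: [35] + [41] -> [35, 41]
  Merge: [4, 23] + [35, 41] -> [4, 23, 35, 41]
  Split: [4, 10, 6, 17] -> [4, 10] and [6, 17]
    Split: [4, 10] -> [4] and [10]
    Merge: [4] + [10] -> [4, 10]
    Split: [6, 17] -> [6] and [17]
    Merge: [6] + [17] -> [6, 17]
  Merge: [4, 10] + [6, 17] -> [4, 6, 10, 17]
Merge: [4, 23, 35, 41] + [4, 6, 10, 17] -> [4, 4, 6, 10, 17, 23, 35, 41]

Final sorted array: [4, 4, 6, 10, 17, 23, 35, 41]

The merge sort proceeds by recursively splitting the array and merging sorted halves.
After all merges, the sorted array is [4, 4, 6, 10, 17, 23, 35, 41].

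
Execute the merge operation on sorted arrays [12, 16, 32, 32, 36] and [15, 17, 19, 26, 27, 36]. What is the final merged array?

Merging process:

Compare 12 vs 15: take 12 from left. Merged: [12]
Compare 16 vs 15: take 15 from right. Merged: [12, 15]
Compare 16 vs 17: take 16 from left. Merged: [12, 15, 16]
Compare 32 vs 17: take 17 from right. Merged: [12, 15, 16, 17]
Compare 32 vs 19: take 19 from right. Merged: [12, 15, 16, 17, 19]
Compare 32 vs 26: take 26 from right. Merged: [12, 15, 16, 17, 19, 26]
Compare 32 vs 27: take 27 from right. Merged: [12, 15, 16, 17, 19, 26, 27]
Compare 32 vs 36: take 32 from left. Merged: [12, 15, 16, 17, 19, 26, 27, 32]
Compare 32 vs 36: take 32 from left. Merged: [12, 15, 16, 17, 19, 26, 27, 32, 32]
Compare 36 vs 36: take 36 from left. Merged: [12, 15, 16, 17, 19, 26, 27, 32, 32, 36]
Append remaining from right: [36]. Merged: [12, 15, 16, 17, 19, 26, 27, 32, 32, 36, 36]

Final merged array: [12, 15, 16, 17, 19, 26, 27, 32, 32, 36, 36]
Total comparisons: 10

The merged array is [12, 15, 16, 17, 19, 26, 27, 32, 32, 36, 36], requiring 10 comparisons. The merge step runs in O(n) time where n is the total number of elements.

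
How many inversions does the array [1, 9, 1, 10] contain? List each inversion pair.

Finding inversions in [1, 9, 1, 10]:

(1, 2): arr[1]=9 > arr[2]=1

Total inversions: 1

The array has 1 inversion(s): (1,2). Each pair (i,j) satisfies i < j and arr[i] > arr[j].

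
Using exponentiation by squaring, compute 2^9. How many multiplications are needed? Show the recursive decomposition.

Computing 2^9 by squaring (build up from 2^1; each line after the first costs one multiplication):

2^1 = 2
2^2 = (2^1)^2 = 2^2 = 4
2^4 = (2^2)^2 = 4^2 = 16
2^8 = (2^4)^2 = 16^2 = 256
2^9 = 2 * 2^8 = 2 * 256 = 512

Result: 512
Multiplications needed: 4 (4 lines after 2^1)

2^9 = 512. Using exponentiation by squaring, this requires 4 multiplications. The key idea: if the exponent is even, square the half-power; if odd, multiply by the base once.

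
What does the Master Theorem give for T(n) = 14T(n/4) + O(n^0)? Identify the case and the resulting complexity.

Master Theorem for T(n) = 14T(n/4) + O(n^0):

a = 14, b = 4, c = 0
log_b(a) = log_4(14) = 1.9037

Case 1: c = 0 < log_4(14) = 1.9037
T(n) = O(n^(log_4 14))

For T(n) = 14T(n/4) + O(n^0): log_4(14) = 1.9037. This is Case 1 of the Master Theorem (c < log_b(a), work dominated by leaves), giving O(n^(log_4 14)).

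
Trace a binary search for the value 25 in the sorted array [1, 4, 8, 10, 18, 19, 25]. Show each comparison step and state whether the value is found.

Binary search for 25 in [1, 4, 8, 10, 18, 19, 25]:

lo=0, hi=6, mid=3, arr[mid]=10 -> 10 < 25, search right half
lo=4, hi=6, mid=5, arr[mid]=19 -> 19 < 25, search right half
lo=6, hi=6, mid=6, arr[mid]=25 -> Found target at index 6!

Binary search finds 25 at index 6 after 3 comparisons. The search repeatedly halves the search space by comparing with the middle element.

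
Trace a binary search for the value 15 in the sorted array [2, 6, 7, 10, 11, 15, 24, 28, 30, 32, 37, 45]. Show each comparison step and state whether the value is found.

Binary search for 15 in [2, 6, 7, 10, 11, 15, 24, 28, 30, 32, 37, 45]:

lo=0, hi=11, mid=5, arr[mid]=15 -> Found target at index 5!

Binary search finds 15 at index 5 after 1 comparisons. The search repeatedly halves the search space by comparing with the middle element.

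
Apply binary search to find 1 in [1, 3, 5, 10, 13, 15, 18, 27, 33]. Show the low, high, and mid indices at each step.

Binary search for 1 in [1, 3, 5, 10, 13, 15, 18, 27, 33]:

lo=0, hi=8, mid=4, arr[mid]=13 -> 13 > 1, search left half
lo=0, hi=3, mid=1, arr[mid]=3 -> 3 > 1, search left half
lo=0, hi=0, mid=0, arr[mid]=1 -> Found target at index 0!

Binary search finds 1 at index 0 after 3 comparisons. The search repeatedly halves the search space by comparing with the middle element.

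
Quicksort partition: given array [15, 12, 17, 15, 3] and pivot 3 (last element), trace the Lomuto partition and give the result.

Lomuto partition with pivot = 3:

Initial array: [15, 12, 17, 15, 3]

arr[0]=15 > 3: no swap
arr[1]=12 > 3: no swap
arr[2]=17 > 3: no swap
arr[3]=15 > 3: no swap

Place pivot at position 0: [3, 12, 17, 15, 15]
Pivot position: 0

After partitioning with pivot 3, the array becomes [3, 12, 17, 15, 15]. The pivot is placed at index 0. All elements to the left of the pivot are <= 3, and all elements to the right are > 3.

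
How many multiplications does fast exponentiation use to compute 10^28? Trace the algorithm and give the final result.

Computing 10^28 by squaring (build up from 10^1; each line after the first costs one multiplication):

10^1 = 10
10^2 = (10^1)^2 = 10^2 = 100
10^3 = 10 * 10^2 = 10 * 100 = 1000
10^6 = (10^3)^2 = 1000^2 = 1000000
10^7 = 10 * 10^6 = 10 * 1000000 = 10000000
10^14 = (10^7)^2 = 10000000^2 = 100000000000000
10^28 = (10^14)^2 = 100000000000000^2 = 10000000000000000000000000000

Result: 10000000000000000000000000000
Multiplications needed: 6 (6 lines after 10^1)

10^28 = 10000000000000000000000000000. Using exponentiation by squaring, this requires 6 multiplications. The key idea: if the exponent is even, square the half-power; if odd, multiply by the base once.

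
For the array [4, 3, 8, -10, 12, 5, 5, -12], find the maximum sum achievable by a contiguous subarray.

Using Kadane's algorithm on [4, 3, 8, -10, 12, 5, 5, -12]:

Scanning through the array:
Position 1 (value 3): max_ending_here = 7, max_so_far = 7
Position 2 (value 8): max_ending_here = 15, max_so_far = 15
Position 3 (value -10): max_ending_here = 5, max_so_far = 15
Position 4 (value 12): max_ending_here = 17, max_so_far = 17
Position 5 (value 5): max_ending_here = 22, max_so_far = 22
Position 6 (value 5): max_ending_here = 27, max_so_far = 27
Position 7 (value -12): max_ending_here = 15, max_so_far = 27

Maximum subarray: [4, 3, 8, -10, 12, 5, 5]
Maximum sum: 27

The maximum subarray is [4, 3, 8, -10, 12, 5, 5] with sum 27. This subarray runs from index 0 to index 6.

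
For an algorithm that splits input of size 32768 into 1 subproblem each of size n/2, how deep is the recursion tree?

For divide and conquer with division factor 2:

Problem sizes at each level:
Level 0: 32768
Level 1: 16384
Level 2: 8192
Level 3: 4096
Level 4: 2048
Level 5: 1024
Level 6: 512
Level 7: 256
Level 8: 128
Level 9: 64
Level 10: 32
Level 11: 16
Level 12: 8
Level 13: 4
Level 14: 2
Level 15: 1

The root is level 0 and the size-1 base case is level 15 (the tree spans levels 0 through 15, i.e. 16 levels counting the root), so the depth is the number of divisions: log_2(32768) = 15

The recursion tree depth is log_2(32768) = 15. At each level, the problem size is divided by 2, so it takes 15 divisions to reduce to a base case of size 1. The algorithm makes 1 recursive call at each level.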